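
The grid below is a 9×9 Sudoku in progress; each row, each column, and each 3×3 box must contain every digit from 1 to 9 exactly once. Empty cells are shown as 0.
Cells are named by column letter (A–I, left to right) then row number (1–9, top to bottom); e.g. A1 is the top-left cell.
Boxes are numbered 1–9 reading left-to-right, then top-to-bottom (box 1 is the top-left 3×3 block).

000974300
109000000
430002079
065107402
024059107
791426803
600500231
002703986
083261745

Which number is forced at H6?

5

Row 6 already contains {1, 2, 3, 4, 6, 7, 8, 9}.
Column H already contains {3, 4, 7, 8}.
Its 3×3 block (box 6) already contains {1, 2, 3, 4, 7, 8}.
The only value from 1–9 not eliminated is 5, so H6 = 5.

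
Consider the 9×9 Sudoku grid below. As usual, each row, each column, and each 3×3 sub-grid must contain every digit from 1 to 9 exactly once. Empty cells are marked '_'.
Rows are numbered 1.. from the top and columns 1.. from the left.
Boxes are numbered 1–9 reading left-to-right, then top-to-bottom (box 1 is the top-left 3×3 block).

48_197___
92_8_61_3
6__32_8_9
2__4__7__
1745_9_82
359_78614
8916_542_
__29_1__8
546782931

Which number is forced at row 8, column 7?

Row 8 already contains {1, 2, 8, 9}.
Column 7 already contains {1, 4, 6, 7, 8, 9}.
Its 3×3 block (box 9) already contains {1, 2, 3, 4, 8, 9}.
The only value from 1–9 not eliminated is 5, so row 8, column 7 = 5.

5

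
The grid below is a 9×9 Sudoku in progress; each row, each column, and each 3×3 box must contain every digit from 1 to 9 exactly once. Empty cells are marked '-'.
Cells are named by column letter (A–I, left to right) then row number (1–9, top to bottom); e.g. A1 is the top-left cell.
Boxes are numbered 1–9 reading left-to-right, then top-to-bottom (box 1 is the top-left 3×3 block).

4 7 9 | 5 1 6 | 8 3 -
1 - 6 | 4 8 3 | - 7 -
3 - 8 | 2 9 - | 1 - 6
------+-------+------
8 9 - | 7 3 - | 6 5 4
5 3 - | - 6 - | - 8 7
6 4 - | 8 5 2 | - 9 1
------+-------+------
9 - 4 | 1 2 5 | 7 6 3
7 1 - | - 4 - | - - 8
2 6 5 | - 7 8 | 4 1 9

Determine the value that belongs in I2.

5

Cell I2 itself could take any of {2, 5} by direct elimination.
Consider where 5 can go in column I.
I1 is out (row 1 already has a 5).
So the only cell in column I that can hold 5 is I2.
Therefore I2 = 5.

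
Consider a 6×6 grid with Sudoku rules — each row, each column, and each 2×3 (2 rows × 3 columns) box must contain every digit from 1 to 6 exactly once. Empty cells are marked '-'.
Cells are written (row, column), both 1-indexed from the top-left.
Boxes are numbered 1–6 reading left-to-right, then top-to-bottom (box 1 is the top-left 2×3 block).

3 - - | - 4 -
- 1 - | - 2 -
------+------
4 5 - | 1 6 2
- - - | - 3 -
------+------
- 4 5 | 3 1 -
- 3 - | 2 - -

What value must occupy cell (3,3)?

3

Row 3 already contains {1, 2, 4, 5, 6}.
Column 3 already contains {5}.
Its 2×3 block (box 3) already contains {4, 5}.
The only value from 1–6 not eliminated is 3, so (3,3) = 3.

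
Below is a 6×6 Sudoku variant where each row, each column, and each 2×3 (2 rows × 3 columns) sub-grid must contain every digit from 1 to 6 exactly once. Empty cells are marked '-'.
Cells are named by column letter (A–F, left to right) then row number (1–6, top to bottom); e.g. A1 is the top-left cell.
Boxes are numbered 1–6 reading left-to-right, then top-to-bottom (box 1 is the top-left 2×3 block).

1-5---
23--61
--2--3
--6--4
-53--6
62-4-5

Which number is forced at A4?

3

Cell A4 itself could take any of {3, 5} by direct elimination.
Consider where 3 can go in box 3.
A3 is out (row 3 already has a 3).
B3 is out (row 3 already has a 3).
B4 is out (column B already has a 3).
So the only cell in box 3 that can hold 3 is A4.
Therefore A4 = 3.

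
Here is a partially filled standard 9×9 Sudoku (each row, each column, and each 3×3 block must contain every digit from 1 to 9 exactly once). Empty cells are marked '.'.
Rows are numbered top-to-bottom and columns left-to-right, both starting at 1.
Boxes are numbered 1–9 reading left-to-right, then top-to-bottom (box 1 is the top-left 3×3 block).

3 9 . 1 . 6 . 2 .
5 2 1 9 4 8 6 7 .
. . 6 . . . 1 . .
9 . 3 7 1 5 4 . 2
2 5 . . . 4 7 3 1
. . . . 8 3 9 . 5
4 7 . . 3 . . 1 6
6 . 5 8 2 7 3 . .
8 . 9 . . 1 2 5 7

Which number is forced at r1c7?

5

Cell r1c7 itself could take any of {5, 8} by direct elimination.
Consider where 5 can go in column 7.
r7c7 is out (box 9 already has a 5).
So the only cell in column 7 that can hold 5 is r1c7.
Therefore r1c7 = 5.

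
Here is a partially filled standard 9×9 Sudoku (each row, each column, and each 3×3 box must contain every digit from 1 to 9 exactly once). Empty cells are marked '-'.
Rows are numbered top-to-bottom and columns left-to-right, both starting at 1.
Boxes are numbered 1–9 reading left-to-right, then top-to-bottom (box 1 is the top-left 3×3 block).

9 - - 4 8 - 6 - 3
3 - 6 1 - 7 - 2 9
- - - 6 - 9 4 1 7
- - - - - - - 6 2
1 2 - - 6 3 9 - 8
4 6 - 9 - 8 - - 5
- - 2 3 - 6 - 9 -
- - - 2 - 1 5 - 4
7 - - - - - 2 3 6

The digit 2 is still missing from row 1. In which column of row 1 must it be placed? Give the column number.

Consider where 2 can go in row 1.
R1C2 is out (column 2 already has a 2).
R1C3 is out (column 3 already has a 2).
R1C8 is out (column 8 already has a 2).
So the only cell in row 1 that can hold 2 is R1C6.
That is column 6.

6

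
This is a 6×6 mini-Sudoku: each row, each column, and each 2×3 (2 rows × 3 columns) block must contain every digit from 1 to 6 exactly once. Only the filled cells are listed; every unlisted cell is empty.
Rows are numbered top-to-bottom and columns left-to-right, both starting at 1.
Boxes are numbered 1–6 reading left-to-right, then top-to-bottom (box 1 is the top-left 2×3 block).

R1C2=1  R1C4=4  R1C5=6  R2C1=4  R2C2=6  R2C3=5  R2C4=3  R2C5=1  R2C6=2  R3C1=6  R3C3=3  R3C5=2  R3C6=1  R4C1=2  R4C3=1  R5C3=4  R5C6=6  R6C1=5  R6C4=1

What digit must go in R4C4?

Cell R4C4 itself could take any of {5, 6} by direct elimination.
Consider where 6 can go in row 4.
R4C2 is out (column 2 already has a 6).
R4C5 is out (column 5 already has a 6).
R4C6 is out (column 6 already has a 6).
So the only cell in row 4 that can hold 6 is R4C4.
Therefore R4C4 = 6.

6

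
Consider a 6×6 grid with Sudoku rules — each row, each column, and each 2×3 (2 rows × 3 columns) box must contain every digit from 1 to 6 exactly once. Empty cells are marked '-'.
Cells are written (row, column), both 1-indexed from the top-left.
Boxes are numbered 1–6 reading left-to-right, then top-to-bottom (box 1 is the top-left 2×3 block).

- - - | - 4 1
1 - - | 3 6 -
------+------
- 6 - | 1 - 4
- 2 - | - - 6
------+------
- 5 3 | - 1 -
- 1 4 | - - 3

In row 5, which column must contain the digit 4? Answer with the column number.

4

Consider where 4 can go in row 5.
(5,1) is out (box 5 already has a 4).
(5,6) is out (column 6 already has a 4).
So the only cell in row 5 that can hold 4 is (5,4).
That is column 4.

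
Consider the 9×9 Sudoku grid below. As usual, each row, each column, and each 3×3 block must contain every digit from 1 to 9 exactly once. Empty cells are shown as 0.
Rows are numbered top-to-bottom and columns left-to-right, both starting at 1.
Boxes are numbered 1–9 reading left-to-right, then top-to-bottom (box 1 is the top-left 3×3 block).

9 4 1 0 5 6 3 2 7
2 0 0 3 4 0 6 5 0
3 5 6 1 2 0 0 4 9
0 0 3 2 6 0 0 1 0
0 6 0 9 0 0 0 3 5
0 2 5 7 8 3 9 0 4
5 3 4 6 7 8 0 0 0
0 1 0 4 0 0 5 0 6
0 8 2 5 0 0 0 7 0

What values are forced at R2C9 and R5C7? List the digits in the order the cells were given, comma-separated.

For R2C9:
  Consider where 1 can go in box 3.
  R3C7 is out (row 3 already has a 1).
  So the only cell in box 3 that can hold 1 is R2C9.
  So R2C9 = 1.
For R5C7:
  Consider where 2 can go in box 6.
  R4C7 is out (row 4 already has a 2).
  R4C9 is out (row 4 already has a 2).
  R6C8 is out (row 6 already has a 2).
  So the only cell in box 6 that can hold 2 is R5C7.
  So R5C7 = 2.

1,2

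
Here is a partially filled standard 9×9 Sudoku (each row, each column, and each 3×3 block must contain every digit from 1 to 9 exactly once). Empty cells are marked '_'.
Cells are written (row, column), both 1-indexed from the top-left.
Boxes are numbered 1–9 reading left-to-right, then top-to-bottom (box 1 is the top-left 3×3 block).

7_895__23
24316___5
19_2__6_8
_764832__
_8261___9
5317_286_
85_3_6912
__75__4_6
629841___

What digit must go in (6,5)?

9

Row 6 already contains {1, 2, 3, 5, 6, 7, 8}.
Column 5 already contains {1, 4, 5, 6, 8}.
Its 3×3 block (box 5) already contains {1, 2, 3, 4, 6, 7, 8}.
The only value from 1–9 not eliminated is 9, so (6,5) = 9.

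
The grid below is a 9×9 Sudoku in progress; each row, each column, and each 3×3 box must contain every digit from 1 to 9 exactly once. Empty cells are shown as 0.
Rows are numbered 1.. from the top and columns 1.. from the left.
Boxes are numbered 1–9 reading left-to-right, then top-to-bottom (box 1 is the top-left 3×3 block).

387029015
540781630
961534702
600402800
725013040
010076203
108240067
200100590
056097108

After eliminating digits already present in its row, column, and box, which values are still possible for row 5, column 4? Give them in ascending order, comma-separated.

Row 5 already contains {1, 2, 3, 4, 5, 7}.
Column 4 already contains {1, 2, 4, 5, 7}.
Its 3×3 block (box 5) already contains {1, 2, 3, 4, 6, 7}.
Removing those from 1–9 leaves {8, 9} as the candidates for row 5, column 4.

8,9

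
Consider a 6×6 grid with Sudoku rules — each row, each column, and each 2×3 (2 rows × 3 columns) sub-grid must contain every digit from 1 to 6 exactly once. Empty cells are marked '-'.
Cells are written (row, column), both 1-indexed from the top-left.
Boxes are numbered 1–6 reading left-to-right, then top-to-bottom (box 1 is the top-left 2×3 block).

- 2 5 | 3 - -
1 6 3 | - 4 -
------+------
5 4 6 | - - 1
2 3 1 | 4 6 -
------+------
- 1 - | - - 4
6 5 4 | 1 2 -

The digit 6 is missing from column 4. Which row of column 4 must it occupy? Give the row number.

Consider where 6 can go in column 4.
(2,4) is out (row 2 already has a 6).
(3,4) is out (row 3 already has a 6).
So the only cell in column 4 that can hold 6 is (5,4).
That is row 5.

5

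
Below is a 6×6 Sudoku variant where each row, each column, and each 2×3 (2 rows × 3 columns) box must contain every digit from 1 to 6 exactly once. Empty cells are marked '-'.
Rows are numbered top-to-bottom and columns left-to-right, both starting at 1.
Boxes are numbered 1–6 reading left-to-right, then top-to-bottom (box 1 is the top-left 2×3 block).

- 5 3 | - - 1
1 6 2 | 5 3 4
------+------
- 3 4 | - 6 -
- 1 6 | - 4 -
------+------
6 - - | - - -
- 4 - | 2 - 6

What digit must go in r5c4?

Cell r5c4 itself could take any of {1, 3, 4} by direct elimination.
Consider where 4 can go in row 5.
r5c2 is out (column 2 already has a 4).
r5c3 is out (column 3 already has a 4).
r5c5 is out (column 5 already has a 4).
r5c6 is out (column 6 already has a 4).
So the only cell in row 5 that can hold 4 is r5c4.
Therefore r5c4 = 4.

4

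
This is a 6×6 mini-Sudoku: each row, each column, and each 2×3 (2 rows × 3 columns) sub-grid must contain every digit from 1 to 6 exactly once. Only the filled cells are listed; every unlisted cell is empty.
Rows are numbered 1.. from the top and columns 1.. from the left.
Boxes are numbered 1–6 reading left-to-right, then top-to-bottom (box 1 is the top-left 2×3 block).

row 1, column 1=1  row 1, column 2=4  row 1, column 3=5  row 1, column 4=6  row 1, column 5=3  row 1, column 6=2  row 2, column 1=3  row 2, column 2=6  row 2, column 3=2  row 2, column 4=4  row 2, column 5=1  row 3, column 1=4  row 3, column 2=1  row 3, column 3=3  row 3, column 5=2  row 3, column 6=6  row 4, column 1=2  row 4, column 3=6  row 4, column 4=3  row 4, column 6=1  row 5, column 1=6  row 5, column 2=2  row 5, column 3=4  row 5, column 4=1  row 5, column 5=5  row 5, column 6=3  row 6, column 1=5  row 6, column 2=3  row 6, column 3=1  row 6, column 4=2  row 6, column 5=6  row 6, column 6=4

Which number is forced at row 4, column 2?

Row 4 already contains {1, 2, 3, 6}.
Column 2 already contains {1, 2, 3, 4, 6}.
Its 2×3 block (box 3) already contains {1, 2, 3, 4, 6}.
The only value from 1–6 not eliminated is 5, so row 4, column 2 = 5.

5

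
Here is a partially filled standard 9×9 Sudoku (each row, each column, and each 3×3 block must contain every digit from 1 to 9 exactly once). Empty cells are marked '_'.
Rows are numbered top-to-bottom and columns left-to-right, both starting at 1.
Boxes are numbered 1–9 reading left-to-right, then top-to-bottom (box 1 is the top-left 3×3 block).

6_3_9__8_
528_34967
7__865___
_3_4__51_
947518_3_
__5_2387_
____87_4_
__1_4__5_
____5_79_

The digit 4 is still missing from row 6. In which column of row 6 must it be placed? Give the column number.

Consider where 4 can go in row 6.
r6c1 is out (box 4 already has a 4).
r6c2 is out (column 2 already has a 4).
r6c4 is out (column 4 already has a 4).
So the only cell in row 6 that can hold 4 is r6c9.
That is column 9.

9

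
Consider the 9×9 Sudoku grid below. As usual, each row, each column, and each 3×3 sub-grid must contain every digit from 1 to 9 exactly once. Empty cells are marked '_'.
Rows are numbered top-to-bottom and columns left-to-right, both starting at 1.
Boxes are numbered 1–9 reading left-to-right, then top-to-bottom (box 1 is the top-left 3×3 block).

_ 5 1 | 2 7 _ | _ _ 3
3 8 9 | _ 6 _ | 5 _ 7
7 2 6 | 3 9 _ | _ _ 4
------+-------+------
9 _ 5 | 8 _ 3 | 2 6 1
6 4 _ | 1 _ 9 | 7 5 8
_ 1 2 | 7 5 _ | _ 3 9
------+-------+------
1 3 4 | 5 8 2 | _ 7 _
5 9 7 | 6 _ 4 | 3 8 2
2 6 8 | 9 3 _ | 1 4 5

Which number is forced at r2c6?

1

Row 2 already contains {3, 5, 6, 7, 8, 9}.
Column 6 already contains {2, 3, 4, 9}.
Its 3×3 block (box 2) already contains {2, 3, 6, 7, 9}.
The only value from 1–9 not eliminated is 1, so r2c6 = 1.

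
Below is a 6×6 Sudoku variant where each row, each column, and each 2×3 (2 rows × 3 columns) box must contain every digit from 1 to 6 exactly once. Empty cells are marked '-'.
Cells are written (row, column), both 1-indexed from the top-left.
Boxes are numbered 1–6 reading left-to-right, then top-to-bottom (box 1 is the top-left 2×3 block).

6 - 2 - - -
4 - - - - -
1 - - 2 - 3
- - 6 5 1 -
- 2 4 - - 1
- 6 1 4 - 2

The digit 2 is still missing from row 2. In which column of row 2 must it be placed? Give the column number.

Consider where 2 can go in row 2.
(2,2) is out (column 2 already has a 2).
(2,3) is out (column 3 already has a 2).
(2,4) is out (column 4 already has a 2).
(2,6) is out (column 6 already has a 2).
So the only cell in row 2 that can hold 2 is (2,5).
That is column 5.

5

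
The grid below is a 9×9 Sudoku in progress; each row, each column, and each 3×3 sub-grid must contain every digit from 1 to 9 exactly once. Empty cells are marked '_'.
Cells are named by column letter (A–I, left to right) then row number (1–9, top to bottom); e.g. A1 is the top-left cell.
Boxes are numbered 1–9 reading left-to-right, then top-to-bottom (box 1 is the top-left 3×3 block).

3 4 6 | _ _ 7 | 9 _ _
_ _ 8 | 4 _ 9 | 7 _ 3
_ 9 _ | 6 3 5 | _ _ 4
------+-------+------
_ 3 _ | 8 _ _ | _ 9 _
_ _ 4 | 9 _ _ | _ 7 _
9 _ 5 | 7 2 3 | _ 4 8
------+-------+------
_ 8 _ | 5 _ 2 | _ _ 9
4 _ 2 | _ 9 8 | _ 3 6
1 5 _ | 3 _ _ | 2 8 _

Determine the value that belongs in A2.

Cell A2 itself could take any of {2, 5} by direct elimination.
Consider where 5 can go in column A.
A3 is out (row 3 already has a 5).
A4 is out (box 4 already has a 5).
A5 is out (box 4 already has a 5).
A7 is out (row 7 already has a 5).
So the only cell in column A that can hold 5 is A2.
Therefore A2 = 5.

5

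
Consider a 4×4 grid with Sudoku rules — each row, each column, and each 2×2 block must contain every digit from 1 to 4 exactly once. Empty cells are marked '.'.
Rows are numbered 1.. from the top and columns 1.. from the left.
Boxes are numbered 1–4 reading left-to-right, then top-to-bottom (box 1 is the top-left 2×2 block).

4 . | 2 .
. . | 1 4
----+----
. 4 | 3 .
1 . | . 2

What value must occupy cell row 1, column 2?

1

Cell row 1, column 2 itself could take any of {1, 3} by direct elimination.
Consider where 1 can go in column 2.
row 2, column 2 is out (row 2 already has a 1).
row 4, column 2 is out (row 4 already has a 1).
So the only cell in column 2 that can hold 1 is row 1, column 2.
Therefore row 1, column 2 = 1.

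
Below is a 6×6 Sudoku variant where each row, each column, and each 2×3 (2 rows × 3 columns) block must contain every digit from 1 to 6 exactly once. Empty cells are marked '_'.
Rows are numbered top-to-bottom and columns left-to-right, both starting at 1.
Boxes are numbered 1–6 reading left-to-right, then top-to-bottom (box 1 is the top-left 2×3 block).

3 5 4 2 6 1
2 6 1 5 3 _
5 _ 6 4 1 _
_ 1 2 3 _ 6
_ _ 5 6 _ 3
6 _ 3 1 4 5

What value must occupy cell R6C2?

2

Row 6 already contains {1, 3, 4, 5, 6}.
Column 2 already contains {1, 5, 6}.
Its 2×3 block (box 5) already contains {3, 5, 6}.
The only value from 1–6 not eliminated is 2, so R6C2 = 2.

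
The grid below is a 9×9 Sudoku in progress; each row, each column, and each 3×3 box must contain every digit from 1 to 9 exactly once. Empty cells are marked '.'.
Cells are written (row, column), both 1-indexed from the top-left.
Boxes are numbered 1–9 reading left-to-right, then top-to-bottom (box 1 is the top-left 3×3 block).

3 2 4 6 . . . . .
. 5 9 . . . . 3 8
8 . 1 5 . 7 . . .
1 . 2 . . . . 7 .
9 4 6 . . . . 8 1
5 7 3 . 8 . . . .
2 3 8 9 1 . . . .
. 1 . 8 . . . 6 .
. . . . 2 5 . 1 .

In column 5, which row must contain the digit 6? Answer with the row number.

4

Consider where 6 can go in column 5.
(1,5) is out (row 1 already has a 6).
(2,5) is out (box 2 already has a 6).
(3,5) is out (box 2 already has a 6).
(5,5) is out (row 5 already has a 6).
(8,5) is out (row 8 already has a 6).
So the only cell in column 5 that can hold 6 is (4,5).
That is row 4.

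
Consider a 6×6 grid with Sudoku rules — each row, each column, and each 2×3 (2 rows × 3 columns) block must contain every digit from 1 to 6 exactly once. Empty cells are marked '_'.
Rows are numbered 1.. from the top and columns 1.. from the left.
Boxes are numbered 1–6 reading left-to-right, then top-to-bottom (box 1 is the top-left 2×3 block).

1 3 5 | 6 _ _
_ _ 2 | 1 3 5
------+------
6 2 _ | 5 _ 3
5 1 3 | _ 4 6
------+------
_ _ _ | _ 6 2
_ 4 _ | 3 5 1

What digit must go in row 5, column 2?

5

Row 5 already contains {2, 6}.
Column 2 already contains {1, 2, 3, 4}.
Its 2×3 block (box 5) already contains {4}.
The only value from 1–6 not eliminated is 5, so row 5, column 2 = 5.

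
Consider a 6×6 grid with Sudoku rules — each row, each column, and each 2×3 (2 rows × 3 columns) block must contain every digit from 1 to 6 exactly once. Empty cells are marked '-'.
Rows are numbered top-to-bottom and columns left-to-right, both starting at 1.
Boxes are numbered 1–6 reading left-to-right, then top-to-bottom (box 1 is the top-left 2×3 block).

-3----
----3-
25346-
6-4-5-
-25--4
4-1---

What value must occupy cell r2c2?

Cell r2c2 itself could take any of {1, 4, 6} by direct elimination.
Consider where 4 can go in row 2.
r2c1 is out (column 1 already has a 4).
r2c3 is out (column 3 already has a 4).
r2c4 is out (column 4 already has a 4).
r2c6 is out (column 6 already has a 4).
So the only cell in row 2 that can hold 4 is r2c2.
Therefore r2c2 = 4.

4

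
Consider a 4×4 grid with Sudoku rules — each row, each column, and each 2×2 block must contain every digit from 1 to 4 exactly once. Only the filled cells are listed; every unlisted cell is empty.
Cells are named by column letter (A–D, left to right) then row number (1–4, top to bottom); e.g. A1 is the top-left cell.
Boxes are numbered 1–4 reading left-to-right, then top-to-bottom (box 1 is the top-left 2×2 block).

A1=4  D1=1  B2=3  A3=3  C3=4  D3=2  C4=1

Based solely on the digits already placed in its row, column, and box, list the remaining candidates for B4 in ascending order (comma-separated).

2,4

Row 4 already contains {1}.
Column B already contains {3}.
Its 2×2 block (box 3) already contains {3}.
Removing those from 1–4 leaves {2, 4} as the candidates for B4.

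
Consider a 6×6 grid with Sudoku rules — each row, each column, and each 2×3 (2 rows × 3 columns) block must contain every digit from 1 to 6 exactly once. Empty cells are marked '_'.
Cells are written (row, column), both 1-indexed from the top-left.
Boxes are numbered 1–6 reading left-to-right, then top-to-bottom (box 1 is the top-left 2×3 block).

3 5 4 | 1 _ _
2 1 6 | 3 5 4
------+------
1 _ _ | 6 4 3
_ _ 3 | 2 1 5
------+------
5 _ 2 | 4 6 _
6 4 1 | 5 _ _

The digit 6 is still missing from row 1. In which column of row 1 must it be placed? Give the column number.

6

Consider where 6 can go in row 1.
(1,5) is out (column 5 already has a 6).
So the only cell in row 1 that can hold 6 is (1,6).
That is column 6.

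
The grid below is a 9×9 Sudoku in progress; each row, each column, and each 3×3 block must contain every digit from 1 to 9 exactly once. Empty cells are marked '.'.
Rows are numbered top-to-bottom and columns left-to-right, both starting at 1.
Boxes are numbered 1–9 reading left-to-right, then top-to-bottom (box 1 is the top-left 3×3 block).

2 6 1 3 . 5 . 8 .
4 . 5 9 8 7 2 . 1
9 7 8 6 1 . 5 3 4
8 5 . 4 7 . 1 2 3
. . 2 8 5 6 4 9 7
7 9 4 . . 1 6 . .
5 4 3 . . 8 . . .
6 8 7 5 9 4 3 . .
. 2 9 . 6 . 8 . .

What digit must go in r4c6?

9

Row 4 already contains {1, 2, 3, 4, 5, 7, 8}.
Column 6 already contains {1, 4, 5, 6, 7, 8}.
Its 3×3 block (box 5) already contains {1, 4, 5, 6, 7, 8}.
The only value from 1–9 not eliminated is 9, so r4c6 = 9.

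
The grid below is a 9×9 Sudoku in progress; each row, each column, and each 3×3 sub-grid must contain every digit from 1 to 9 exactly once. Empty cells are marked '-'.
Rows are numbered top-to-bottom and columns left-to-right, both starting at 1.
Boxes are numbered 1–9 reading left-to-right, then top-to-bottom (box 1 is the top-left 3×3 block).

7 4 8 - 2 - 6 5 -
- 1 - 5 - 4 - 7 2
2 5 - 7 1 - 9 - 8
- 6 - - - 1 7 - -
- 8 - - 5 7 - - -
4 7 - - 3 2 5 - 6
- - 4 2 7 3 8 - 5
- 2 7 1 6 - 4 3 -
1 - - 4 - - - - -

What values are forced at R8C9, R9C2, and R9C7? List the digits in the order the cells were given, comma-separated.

For R8C9:
  Row 8 already contains {1, 2, 3, 4, 6, 7}.
  Column 9 already contains {2, 5, 6, 8}.
  Its 3×3 block (box 9) already contains {3, 4, 5, 8}.
  The only value from 1–9 not eliminated is 9, so R8C9 = 9.
For R9C2:
  Consider where 3 can go in column 2.
  R7C2 is out (row 7 already has a 3).
  So the only cell in column 2 that can hold 3 is R9C2.
  So R9C2 = 3.
For R9C7:
  Row 9 already contains {1, 4}.
  Column 7 already contains {4, 5, 6, 7, 8, 9}.
  Its 3×3 block (box 9) already contains {3, 4, 5, 8}.
  The only value from 1–9 not eliminated is 2, so R9C7 = 2.

9,3,2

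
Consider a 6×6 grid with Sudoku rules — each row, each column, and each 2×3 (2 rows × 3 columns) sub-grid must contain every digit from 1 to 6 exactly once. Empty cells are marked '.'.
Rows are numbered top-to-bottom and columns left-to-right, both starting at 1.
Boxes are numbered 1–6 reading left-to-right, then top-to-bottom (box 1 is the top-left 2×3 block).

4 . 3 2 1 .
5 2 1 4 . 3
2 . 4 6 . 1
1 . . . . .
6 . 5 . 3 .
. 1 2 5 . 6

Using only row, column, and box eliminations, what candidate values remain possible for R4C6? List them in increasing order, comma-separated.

Row 4 already contains {1}.
Column 6 already contains {1, 3, 6}.
Its 2×3 block (box 4) already contains {1, 6}.
Removing those from 1–6 leaves {2, 4, 5} as the candidates for R4C6.

2,4,5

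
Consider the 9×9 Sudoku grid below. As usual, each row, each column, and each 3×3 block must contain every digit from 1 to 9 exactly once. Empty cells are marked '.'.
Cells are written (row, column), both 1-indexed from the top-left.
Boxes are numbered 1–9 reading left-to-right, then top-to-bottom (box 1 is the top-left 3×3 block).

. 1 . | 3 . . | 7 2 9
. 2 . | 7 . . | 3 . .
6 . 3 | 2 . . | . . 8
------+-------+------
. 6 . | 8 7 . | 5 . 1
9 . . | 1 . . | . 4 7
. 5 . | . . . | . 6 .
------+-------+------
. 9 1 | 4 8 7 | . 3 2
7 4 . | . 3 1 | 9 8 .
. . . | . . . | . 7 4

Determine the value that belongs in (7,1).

5

Row 7 already contains {1, 2, 3, 4, 7, 8, 9}.
Column 1 already contains {6, 7, 9}.
Its 3×3 block (box 7) already contains {1, 4, 7, 9}.
The only value from 1–9 not eliminated is 5, so (7,1) = 5.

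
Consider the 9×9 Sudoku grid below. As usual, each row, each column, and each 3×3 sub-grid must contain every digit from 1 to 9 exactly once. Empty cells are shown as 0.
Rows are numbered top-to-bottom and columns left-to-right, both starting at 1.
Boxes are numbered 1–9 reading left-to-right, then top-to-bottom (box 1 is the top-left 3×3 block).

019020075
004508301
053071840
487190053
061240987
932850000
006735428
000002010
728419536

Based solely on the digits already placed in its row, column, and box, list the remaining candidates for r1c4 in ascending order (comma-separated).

3,6

Row 1 already contains {1, 2, 5, 7, 9}.
Column 4 already contains {1, 2, 4, 5, 7, 8}.
Its 3×3 block (box 2) already contains {1, 2, 5, 7, 8}.
Removing those from 1–9 leaves {3, 6} as the candidates for r1c4.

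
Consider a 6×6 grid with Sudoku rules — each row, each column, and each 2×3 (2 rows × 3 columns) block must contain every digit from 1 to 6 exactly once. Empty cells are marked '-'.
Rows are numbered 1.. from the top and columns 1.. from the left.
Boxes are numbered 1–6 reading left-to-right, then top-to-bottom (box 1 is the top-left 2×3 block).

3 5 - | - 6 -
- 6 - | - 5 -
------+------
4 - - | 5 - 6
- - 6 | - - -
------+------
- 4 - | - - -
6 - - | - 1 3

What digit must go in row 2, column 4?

3

Cell row 2, column 4 itself could take any of {1, 2, 3, 4} by direct elimination.
Consider where 3 can go in row 2.
row 2, column 1 is out (column 1 already has a 3).
row 2, column 3 is out (box 1 already has a 3).
row 2, column 6 is out (column 6 already has a 3).
So the only cell in row 2 that can hold 3 is row 2, column 4.
Therefore row 2, column 4 = 3.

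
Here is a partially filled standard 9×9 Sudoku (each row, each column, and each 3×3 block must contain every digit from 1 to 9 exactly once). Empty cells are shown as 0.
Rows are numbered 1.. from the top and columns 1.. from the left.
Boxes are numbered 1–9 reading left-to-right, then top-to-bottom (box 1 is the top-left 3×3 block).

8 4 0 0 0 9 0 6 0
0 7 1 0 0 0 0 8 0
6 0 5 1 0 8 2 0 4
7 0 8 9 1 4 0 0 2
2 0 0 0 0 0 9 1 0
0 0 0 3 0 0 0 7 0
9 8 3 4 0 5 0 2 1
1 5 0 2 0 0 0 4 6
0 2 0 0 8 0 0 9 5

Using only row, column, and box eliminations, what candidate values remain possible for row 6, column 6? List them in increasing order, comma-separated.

2,6

Row 6 already contains {3, 7}.
Column 6 already contains {4, 5, 8, 9}.
Its 3×3 block (box 5) already contains {1, 3, 4, 9}.
Removing those from 1–9 leaves {2, 6} as the candidates for row 6, column 6.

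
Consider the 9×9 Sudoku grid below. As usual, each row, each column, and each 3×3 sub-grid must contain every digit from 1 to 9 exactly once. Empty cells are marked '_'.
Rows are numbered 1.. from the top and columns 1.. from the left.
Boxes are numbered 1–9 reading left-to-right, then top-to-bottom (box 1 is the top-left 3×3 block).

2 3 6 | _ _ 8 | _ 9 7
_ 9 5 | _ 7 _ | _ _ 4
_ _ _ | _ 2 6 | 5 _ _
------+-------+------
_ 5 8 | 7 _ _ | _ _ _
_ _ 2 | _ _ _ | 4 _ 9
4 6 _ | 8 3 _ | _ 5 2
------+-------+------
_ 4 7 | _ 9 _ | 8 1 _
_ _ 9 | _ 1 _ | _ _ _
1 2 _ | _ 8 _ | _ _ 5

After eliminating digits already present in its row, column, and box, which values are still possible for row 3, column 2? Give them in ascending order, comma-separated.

1,7,8

Row 3 already contains {2, 5, 6}.
Column 2 already contains {2, 3, 4, 5, 6, 9}.
Its 3×3 block (box 1) already contains {2, 3, 5, 6, 9}.
Removing those from 1–9 leaves {1, 7, 8} as the candidates for row 3, column 2.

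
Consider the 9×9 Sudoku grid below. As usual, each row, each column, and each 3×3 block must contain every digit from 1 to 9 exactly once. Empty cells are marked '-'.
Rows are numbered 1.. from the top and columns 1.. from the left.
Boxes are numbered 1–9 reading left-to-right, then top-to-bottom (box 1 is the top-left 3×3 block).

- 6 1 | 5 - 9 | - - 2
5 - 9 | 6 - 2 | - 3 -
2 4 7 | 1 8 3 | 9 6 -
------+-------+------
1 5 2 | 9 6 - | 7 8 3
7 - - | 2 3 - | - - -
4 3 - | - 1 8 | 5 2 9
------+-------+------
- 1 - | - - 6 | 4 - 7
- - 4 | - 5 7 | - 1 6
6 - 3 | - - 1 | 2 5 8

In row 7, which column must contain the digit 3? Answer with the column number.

Consider where 3 can go in row 7.
row 7, column 1 is out (box 7 already has a 3).
row 7, column 3 is out (column 3 already has a 3).
row 7, column 5 is out (column 5 already has a 3).
row 7, column 8 is out (column 8 already has a 3).
So the only cell in row 7 that can hold 3 is row 7, column 4.
That is column 4.

4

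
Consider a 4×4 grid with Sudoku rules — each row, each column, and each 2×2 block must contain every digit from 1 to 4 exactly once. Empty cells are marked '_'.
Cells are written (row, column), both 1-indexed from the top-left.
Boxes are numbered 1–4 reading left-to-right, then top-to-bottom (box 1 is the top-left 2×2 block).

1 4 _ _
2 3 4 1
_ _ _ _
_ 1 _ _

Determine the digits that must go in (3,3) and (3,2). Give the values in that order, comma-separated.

For (3,3):
  Consider where 1 can go in row 3.
  (3,1) is out (column 1 already has a 1).
  (3,2) is out (column 2 already has a 1).
  (3,4) is out (column 4 already has a 1).
  So the only cell in row 3 that can hold 1 is (3,3).
  So (3,3) = 1.
For (3,2):
  Row 3 already contains {}.
  Column 2 already contains {1, 3, 4}.
  Its 2×2 block (box 3) already contains {1}.
  The only value from 1–4 not eliminated is 2, so (3,2) = 2.

1,2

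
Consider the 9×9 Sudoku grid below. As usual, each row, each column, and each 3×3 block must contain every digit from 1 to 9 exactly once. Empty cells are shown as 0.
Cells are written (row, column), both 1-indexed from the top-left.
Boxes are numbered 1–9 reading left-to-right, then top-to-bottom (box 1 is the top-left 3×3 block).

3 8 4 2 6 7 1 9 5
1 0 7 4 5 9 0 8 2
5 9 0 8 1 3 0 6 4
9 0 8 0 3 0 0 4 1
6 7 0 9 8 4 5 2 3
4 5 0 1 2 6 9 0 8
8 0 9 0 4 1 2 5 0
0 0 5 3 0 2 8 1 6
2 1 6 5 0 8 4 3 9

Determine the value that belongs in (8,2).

Row 8 already contains {1, 2, 3, 5, 6, 8}.
Column 2 already contains {1, 5, 7, 8, 9}.
Its 3×3 block (box 7) already contains {1, 2, 5, 6, 8, 9}.
The only value from 1–9 not eliminated is 4, so (8,2) = 4.

4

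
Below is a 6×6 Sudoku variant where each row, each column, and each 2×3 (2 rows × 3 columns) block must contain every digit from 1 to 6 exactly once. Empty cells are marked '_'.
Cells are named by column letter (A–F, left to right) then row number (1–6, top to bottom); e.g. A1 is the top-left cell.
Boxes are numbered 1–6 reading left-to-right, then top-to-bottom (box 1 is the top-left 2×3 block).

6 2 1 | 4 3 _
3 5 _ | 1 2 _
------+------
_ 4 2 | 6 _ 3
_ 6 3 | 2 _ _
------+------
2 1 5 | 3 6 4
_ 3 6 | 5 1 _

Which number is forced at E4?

Cell E4 itself could take any of {4, 5} by direct elimination.
Consider where 4 can go in column E.
E3 is out (row 3 already has a 4).
So the only cell in column E that can hold 4 is E4.
Therefore E4 = 4.

4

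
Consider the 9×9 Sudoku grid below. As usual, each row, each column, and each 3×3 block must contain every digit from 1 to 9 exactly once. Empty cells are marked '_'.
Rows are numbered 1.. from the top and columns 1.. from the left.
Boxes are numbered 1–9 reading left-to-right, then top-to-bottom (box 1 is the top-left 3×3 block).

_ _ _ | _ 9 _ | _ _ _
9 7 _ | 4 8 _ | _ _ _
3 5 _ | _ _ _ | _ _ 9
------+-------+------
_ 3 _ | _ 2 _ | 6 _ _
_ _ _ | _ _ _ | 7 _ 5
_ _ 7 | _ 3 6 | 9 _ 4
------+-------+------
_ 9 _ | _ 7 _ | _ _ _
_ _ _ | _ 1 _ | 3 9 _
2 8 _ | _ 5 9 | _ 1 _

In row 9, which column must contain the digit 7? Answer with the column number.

Consider where 7 can go in row 9.
row 9, column 3 is out (column 3 already has a 7).
row 9, column 4 is out (box 8 already has a 7).
row 9, column 7 is out (column 7 already has a 7).
So the only cell in row 9 that can hold 7 is row 9, column 9.
That is column 9.

9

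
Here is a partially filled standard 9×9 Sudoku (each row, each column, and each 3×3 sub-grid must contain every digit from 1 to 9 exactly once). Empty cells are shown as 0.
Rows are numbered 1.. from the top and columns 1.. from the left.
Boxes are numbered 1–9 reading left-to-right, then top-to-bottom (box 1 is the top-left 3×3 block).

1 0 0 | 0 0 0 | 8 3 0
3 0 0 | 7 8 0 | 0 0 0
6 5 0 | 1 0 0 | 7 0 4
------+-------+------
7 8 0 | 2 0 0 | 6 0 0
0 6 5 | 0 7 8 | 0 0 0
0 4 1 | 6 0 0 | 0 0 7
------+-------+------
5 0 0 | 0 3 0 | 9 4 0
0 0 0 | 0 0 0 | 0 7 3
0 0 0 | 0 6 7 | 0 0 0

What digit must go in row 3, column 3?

8

Cell row 3, column 3 itself could take any of {2, 8, 9} by direct elimination.
Consider where 8 can go in row 3.
row 3, column 5 is out (column 5 already has a 8).
row 3, column 6 is out (column 6 already has a 8).
row 3, column 8 is out (box 3 already has a 8).
So the only cell in row 3 that can hold 8 is row 3, column 3.
Therefore row 3, column 3 = 8.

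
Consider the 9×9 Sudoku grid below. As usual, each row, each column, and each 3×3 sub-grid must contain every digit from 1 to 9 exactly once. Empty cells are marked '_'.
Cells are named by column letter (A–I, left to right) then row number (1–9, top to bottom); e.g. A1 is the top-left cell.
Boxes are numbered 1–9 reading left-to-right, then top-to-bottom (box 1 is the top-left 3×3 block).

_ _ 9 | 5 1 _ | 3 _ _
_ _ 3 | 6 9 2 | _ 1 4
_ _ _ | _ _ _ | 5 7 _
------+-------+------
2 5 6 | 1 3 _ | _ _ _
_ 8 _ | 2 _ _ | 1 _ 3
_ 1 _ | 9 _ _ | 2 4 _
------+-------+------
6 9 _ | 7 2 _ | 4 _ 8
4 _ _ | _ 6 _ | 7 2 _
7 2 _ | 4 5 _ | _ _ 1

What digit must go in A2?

Cell A2 itself could take any of {5, 8} by direct elimination.
Consider where 5 can go in column A.
A1 is out (row 1 already has a 5).
A3 is out (row 3 already has a 5).
A5 is out (box 4 already has a 5).
A6 is out (box 4 already has a 5).
So the only cell in column A that can hold 5 is A2.
Therefore A2 = 5.

5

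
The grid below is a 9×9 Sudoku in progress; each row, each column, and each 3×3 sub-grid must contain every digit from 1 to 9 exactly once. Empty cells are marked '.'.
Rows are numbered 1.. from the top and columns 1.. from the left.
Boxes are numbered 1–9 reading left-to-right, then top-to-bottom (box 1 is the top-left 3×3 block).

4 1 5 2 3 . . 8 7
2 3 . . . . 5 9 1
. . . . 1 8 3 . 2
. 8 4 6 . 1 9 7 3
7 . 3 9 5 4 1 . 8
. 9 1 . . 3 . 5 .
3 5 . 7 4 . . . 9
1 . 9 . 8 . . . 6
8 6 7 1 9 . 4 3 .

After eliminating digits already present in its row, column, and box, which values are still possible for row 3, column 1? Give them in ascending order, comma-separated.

6,9

Row 3 already contains {1, 2, 3, 8}.
Column 1 already contains {1, 2, 3, 4, 7, 8}.
Its 3×3 block (box 1) already contains {1, 2, 3, 4, 5}.
Removing those from 1–9 leaves {6, 9} as the candidates for row 3, column 1.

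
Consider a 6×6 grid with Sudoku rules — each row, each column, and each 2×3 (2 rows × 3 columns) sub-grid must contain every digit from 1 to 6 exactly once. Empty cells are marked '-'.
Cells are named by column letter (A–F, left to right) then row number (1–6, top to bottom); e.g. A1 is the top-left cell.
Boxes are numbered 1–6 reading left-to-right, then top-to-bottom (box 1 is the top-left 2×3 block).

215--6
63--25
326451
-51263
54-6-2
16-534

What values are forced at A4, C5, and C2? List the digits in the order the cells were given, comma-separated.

For A4:
  Row 4 already contains {1, 2, 3, 5, 6}.
  Column A already contains {1, 2, 3, 5, 6}.
  Its 2×3 block (box 3) already contains {1, 2, 3, 5, 6}.
  The only value from 1–6 not eliminated is 4, so A4 = 4.
For C5:
  Row 5 already contains {2, 4, 5, 6}.
  Column C already contains {1, 5, 6}.
  Its 2×3 block (box 5) already contains {1, 4, 5, 6}.
  The only value from 1–6 not eliminated is 3, so C5 = 3.
For C2:
  Row 2 already contains {2, 3, 5, 6}.
  Column C already contains {1, 5, 6}.
  Its 2×3 block (box 1) already contains {1, 2, 3, 5, 6}.
  The only value from 1–6 not eliminated is 4, so C2 = 4.

4,3,4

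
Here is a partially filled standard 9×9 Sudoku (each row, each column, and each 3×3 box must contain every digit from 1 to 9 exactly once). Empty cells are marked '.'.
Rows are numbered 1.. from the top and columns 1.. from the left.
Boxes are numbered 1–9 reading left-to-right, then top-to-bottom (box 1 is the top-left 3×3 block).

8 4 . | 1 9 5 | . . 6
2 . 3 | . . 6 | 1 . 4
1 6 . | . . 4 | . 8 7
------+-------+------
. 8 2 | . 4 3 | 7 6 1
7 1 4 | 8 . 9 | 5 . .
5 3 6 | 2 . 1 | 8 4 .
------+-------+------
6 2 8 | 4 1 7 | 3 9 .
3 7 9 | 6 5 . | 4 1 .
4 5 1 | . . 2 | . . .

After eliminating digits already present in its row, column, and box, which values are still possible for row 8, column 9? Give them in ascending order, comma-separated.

2,8

Row 8 already contains {1, 3, 4, 5, 6, 7, 9}.
Column 9 already contains {1, 4, 6, 7}.
Its 3×3 block (box 9) already contains {1, 3, 4, 9}.
Removing those from 1–9 leaves {2, 8} as the candidates for row 8, column 9.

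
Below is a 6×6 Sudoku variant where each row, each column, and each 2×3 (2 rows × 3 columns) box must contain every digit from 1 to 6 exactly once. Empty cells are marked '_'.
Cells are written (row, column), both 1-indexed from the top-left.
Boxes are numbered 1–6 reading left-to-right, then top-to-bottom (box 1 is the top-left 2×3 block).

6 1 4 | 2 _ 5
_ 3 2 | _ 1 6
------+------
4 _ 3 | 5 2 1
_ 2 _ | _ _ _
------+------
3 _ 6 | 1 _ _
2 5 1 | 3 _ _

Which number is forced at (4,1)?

1

Cell (4,1) itself could take any of {1, 5} by direct elimination.
Consider where 1 can go in column 1.
(2,1) is out (row 2 already has a 1).
So the only cell in column 1 that can hold 1 is (4,1).
Therefore (4,1) = 1.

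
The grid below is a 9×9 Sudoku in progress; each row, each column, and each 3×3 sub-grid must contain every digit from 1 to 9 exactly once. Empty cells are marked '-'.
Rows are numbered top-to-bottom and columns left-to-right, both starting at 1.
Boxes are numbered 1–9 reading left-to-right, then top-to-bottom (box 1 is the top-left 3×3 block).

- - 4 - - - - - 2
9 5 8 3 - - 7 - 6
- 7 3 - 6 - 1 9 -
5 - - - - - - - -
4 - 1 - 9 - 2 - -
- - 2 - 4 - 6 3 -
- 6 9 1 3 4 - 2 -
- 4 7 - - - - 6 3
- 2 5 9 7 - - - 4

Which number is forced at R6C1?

Cell R6C1 itself could take any of {7, 8} by direct elimination.
Consider where 7 can go in column 1.
R1C1 is out (box 1 already has a 7).
R3C1 is out (row 3 already has a 7).
R7C1 is out (box 7 already has a 7).
R8C1 is out (row 8 already has a 7).
R9C1 is out (row 9 already has a 7).
So the only cell in column 1 that can hold 7 is R6C1.
Therefore R6C1 = 7.

7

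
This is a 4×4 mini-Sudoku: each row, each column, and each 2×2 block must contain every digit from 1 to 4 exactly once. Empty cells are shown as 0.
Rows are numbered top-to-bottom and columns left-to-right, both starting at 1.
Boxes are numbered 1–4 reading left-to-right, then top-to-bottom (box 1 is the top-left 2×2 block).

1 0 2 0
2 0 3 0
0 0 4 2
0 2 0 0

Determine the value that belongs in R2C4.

1

Cell R2C4 itself could take any of {1, 4} by direct elimination.
Consider where 1 can go in box 2.
R1C4 is out (row 1 already has a 1).
So the only cell in box 2 that can hold 1 is R2C4.
Therefore R2C4 = 1.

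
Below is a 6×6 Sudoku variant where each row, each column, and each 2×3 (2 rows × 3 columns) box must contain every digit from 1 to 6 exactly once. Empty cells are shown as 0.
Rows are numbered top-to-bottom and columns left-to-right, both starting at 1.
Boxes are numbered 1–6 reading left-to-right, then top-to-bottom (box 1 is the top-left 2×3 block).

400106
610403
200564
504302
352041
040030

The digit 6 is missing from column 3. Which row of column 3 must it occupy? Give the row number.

6

Consider where 6 can go in column 3.
r1c3 is out (row 1 already has a 6).
r2c3 is out (row 2 already has a 6).
r3c3 is out (row 3 already has a 6).
So the only cell in column 3 that can hold 6 is r6c3.
That is row 6.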